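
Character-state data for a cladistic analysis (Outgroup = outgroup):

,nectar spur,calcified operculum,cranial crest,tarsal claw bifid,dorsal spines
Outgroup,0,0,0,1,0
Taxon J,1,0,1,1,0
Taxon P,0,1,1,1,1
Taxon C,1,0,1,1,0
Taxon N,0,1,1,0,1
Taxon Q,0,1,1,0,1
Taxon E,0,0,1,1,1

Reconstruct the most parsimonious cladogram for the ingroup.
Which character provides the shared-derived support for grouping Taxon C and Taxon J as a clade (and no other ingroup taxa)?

Character polarity is set by the outgroup: the derived state is whichever differs from the outgroup's state, so for tarsal claw bifid the derived state is '0', and for the remaining characters it is '1'.
nectar spur: derived state '1' in Taxon C and Taxon J only — synapomorphy for {Taxon C, Taxon J}.
calcified operculum (derived state '1') is shared by Taxon N, Taxon P, and Taxon Q — a synapomorphy uniting that clade.
cranial crest (derived state '1') is shared by all ingroup taxa — unites the whole ingroup.
tarsal claw bifid (derived state '0') is shared by Taxon N and Taxon Q — a synapomorphy uniting that clade.
dorsal spines: derived state '1' in Taxon E, Taxon N, Taxon P, and Taxon Q only — synapomorphy for {Taxon E, Taxon N, Taxon P, Taxon Q}.
Most parsimonious ingroup topology: ((Taxon J,Taxon C),((Taxon P,(Taxon N,Taxon Q)),Taxon E)).
The clade {Taxon C, Taxon J} is supported by nectar spur: its derived state '1' occurs in exactly those taxa and in no other taxon (including the outgroup).

nectar spur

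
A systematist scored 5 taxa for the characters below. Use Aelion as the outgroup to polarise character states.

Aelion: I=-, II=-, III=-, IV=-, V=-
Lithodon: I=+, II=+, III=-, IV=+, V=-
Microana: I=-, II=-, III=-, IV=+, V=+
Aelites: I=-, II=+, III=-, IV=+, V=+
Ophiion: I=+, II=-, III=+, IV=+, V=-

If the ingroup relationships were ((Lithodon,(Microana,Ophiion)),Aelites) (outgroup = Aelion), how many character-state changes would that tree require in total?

8

Map each character onto ((Lithodon,(Microana,Ophiion)),Aelites) (rooted by Aelion) and count the minimum state changes it requires (Fitch parsimony):
I: 2; II: 2; III: 1; IV: 1; V: 2.
Total tree length = 8.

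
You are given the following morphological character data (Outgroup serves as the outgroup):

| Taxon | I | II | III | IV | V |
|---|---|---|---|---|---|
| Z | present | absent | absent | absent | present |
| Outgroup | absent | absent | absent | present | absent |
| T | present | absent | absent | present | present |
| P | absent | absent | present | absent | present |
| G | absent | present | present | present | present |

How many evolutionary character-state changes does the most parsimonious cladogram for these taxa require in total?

6

Character polarity is set by the outgroup: the derived state is whichever differs from the outgroup's state, so for IV the derived state is 'absent', and for the remaining characters it is 'present'.
Only T and Z show the derived state 'present' for I, supporting them as a clade.
II (derived state 'present') is unique to G (autapomorphy; uninformative for grouping).
Only G and P show the derived state 'present' for III, supporting them as a clade.
IV (state 'absent') occurs in P and Z but conflicts with the nesting implied by the other characters — most parsimoniously interpreted as homoplasy.
V (derived state 'present') is shared by all ingroup taxa — unites the whole ingroup.
Most parsimonious ingroup topology: ((G,P),(Z,T)).
Changes per character on this tree: I: 1; II: 1; III: 1; IV: 2; V: 1.
Total = 6.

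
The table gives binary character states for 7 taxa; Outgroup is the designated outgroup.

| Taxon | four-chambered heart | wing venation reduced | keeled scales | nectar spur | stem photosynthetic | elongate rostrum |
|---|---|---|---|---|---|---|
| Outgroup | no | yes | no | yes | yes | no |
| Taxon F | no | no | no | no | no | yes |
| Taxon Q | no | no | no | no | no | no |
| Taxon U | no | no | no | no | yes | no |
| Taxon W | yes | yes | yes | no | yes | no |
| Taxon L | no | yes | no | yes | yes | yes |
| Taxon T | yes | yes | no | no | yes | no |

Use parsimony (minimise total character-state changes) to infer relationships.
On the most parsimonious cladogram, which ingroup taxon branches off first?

Taxon L

Character polarity is set by the outgroup: the derived state is whichever differs from the outgroup's state, so for wing venation reduced, nectar spur, stem photosynthetic the derived state is 'no', and for the remaining characters it is 'yes'.
four-chambered heart (derived state 'yes') is shared by Taxon T and Taxon W — a synapomorphy uniting that clade.
wing venation reduced: derived state 'no' in Taxon F, Taxon Q, and Taxon U only — synapomorphy for {Taxon F, Taxon Q, Taxon U}.
keeled scales: derived state 'yes' in Taxon W only — an autapomorphy, so it tells us nothing about relationships among taxa.
Only Taxon F, Taxon Q, Taxon T, Taxon U, and Taxon W show the derived state 'no' for nectar spur, supporting them as a clade.
Only Taxon F and Taxon Q show the derived state 'no' for stem photosynthetic, supporting them as a clade.
elongate rostrum (state 'yes') occurs in Taxon F and Taxon L but conflicts with the nesting implied by the other characters — most parsimoniously interpreted as homoplasy.
Most parsimonious ingroup topology: ((((Taxon F,Taxon Q),Taxon U),(Taxon W,Taxon T)),Taxon L).
Taxon L is sister to the clade containing all other ingroup taxa, so it is the earliest-diverging (most basal) ingroup lineage.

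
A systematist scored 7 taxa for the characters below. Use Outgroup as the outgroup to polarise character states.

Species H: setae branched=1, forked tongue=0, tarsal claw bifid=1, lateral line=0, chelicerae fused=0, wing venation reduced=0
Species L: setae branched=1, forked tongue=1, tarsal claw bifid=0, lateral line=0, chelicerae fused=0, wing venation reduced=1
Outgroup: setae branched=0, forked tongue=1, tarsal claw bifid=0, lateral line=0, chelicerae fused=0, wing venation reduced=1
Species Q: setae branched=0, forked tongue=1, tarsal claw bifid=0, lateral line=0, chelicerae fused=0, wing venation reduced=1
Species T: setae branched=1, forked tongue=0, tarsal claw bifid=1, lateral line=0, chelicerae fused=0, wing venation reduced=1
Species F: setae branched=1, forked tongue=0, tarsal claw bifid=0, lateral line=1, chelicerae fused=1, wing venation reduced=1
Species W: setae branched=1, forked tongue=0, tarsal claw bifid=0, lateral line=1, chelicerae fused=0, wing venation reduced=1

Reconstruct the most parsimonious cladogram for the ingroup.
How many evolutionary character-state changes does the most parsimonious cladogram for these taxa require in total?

Character polarity is set by the outgroup: the derived state is whichever differs from the outgroup's state, so for forked tongue, wing venation reduced the derived state is '0', and for the remaining characters it is '1'.
Only Species F, Species H, Species L, Species T, and Species W show the derived state '1' for setae branched, supporting them as a clade.
forked tongue (derived state '0') is shared by Species F, Species H, Species T, and Species W — a synapomorphy uniting that clade.
tarsal claw bifid (derived state '1') is shared by Species H and Species T — a synapomorphy uniting that clade.
Only Species F and Species W show the derived state '1' for lateral line, supporting them as a clade.
chelicerae fused (derived state '1') is unique to Species F (autapomorphy; uninformative for grouping).
wing venation reduced: derived state '0' in Species H only — an autapomorphy, so it tells us nothing about relationships among taxa.
Most parsimonious ingroup topology: ((((Species F,Species W),(Species T,Species H)),Species L),Species Q).
Changes per character on this tree: setae branched: 1; forked tongue: 1; tarsal claw bifid: 1; lateral line: 1; chelicerae fused: 1; wing venation reduced: 1.
Total = 6.

6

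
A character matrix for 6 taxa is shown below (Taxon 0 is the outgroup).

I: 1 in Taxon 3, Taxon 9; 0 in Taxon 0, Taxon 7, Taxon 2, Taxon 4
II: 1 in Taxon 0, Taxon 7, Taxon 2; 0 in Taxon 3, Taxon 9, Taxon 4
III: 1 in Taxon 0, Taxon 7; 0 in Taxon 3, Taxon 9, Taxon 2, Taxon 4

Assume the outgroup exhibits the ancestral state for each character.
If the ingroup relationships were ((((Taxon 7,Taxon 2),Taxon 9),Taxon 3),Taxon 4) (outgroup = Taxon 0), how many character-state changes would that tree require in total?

6

Map each character onto ((((Taxon 7,Taxon 2),Taxon 9),Taxon 3),Taxon 4) (rooted by Taxon 0) and count the minimum state changes it requires (Fitch parsimony):
I: 2; II: 2; III: 2.
Total tree length = 6.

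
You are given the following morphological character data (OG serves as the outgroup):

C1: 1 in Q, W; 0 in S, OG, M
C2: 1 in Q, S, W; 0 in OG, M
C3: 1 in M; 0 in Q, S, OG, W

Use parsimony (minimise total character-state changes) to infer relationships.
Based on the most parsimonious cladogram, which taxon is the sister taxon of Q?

W

The outgroup has state '0' for every character, so '1' is the derived state throughout.
C1 (derived state '1') is shared by Q and W — a synapomorphy uniting that clade.
C2: derived state '1' in Q, S, and W only — synapomorphy for {Q, S, W}.
C3: derived state '1' in M only — an autapomorphy, so it tells us nothing about relationships among taxa.
Most parsimonious ingroup topology: (((W,Q),S),M).
Q and W form a cherry on this tree, so they are sister taxa.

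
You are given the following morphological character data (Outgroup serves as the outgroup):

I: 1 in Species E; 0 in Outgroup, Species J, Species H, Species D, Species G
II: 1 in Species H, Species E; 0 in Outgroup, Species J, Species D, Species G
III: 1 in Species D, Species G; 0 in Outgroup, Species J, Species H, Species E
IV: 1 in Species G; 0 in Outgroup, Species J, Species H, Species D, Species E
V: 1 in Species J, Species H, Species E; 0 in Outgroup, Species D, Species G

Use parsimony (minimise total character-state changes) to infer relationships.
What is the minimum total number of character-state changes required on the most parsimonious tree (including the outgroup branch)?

5

The outgroup has state '0' for every character, so '1' is the derived state throughout.
I: derived state '1' in Species E only — an autapomorphy, so it tells us nothing about relationships among taxa.
II (derived state '1') is shared by Species E and Species H — a synapomorphy uniting that clade.
III (derived state '1') is shared by Species D and Species G — a synapomorphy uniting that clade.
IV: derived state '1' in Species G only — an autapomorphy, so it tells us nothing about relationships among taxa.
V (derived state '1') is shared by Species E, Species H, and Species J — a synapomorphy uniting that clade.
Most parsimonious ingroup topology: ((Species J,(Species H,Species E)),(Species D,Species G)).
Changes per character on this tree: I: 1; II: 1; III: 1; IV: 1; V: 1.
Total = 5.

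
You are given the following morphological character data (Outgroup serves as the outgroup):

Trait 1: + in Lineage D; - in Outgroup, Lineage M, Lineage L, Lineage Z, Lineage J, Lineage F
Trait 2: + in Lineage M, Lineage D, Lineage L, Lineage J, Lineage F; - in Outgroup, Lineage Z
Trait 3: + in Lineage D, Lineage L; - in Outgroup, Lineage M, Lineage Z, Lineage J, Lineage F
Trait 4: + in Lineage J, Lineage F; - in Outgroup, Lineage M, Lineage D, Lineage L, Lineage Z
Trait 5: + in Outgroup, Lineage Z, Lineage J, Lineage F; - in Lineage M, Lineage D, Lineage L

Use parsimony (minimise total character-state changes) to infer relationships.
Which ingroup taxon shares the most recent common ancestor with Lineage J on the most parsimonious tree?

Lineage F

Character polarity is set by the outgroup: the derived state is whichever differs from the outgroup's state, so for Trait 5 the derived state is '-', and for the remaining characters it is '+'.
Trait 1 (derived state '+') is unique to Lineage D (autapomorphy; uninformative for grouping).
Only Lineage D, Lineage F, Lineage J, Lineage L, and Lineage M show the derived state '+' for Trait 2, supporting them as a clade.
Trait 3: derived state '+' in Lineage D and Lineage L only — synapomorphy for {Lineage D, Lineage L}.
Trait 4: derived state '+' in Lineage F and Lineage J only — synapomorphy for {Lineage F, Lineage J}.
Trait 5 (derived state '-') is shared by Lineage D, Lineage L, and Lineage M — a synapomorphy uniting that clade.
Most parsimonious ingroup topology: (((Lineage M,(Lineage D,Lineage L)),(Lineage J,Lineage F)),Lineage Z).
Lineage J and Lineage F form a cherry on this tree, so they are sister taxa.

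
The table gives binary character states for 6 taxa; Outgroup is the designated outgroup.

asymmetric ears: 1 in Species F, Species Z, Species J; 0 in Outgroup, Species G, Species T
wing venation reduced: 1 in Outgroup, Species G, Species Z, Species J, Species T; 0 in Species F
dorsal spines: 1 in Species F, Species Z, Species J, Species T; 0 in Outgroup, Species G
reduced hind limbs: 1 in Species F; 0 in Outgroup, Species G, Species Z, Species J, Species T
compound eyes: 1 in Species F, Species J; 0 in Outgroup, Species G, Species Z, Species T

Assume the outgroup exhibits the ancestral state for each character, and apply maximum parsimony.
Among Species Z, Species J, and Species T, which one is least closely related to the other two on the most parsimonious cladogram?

Character polarity is set by the outgroup: the derived state is whichever differs from the outgroup's state, so for wing venation reduced the derived state is '0', and for the remaining characters it is '1'.
asymmetric ears: derived state '1' in Species F, Species J, and Species Z only — synapomorphy for {Species F, Species J, Species Z}.
wing venation reduced: derived state '0' in Species F only — an autapomorphy, so it tells us nothing about relationships among taxa.
dorsal spines (derived state '1') is shared by Species F, Species J, Species T, and Species Z — a synapomorphy uniting that clade.
reduced hind limbs (derived state '1') is unique to Species F (autapomorphy; uninformative for grouping).
Only Species F and Species J show the derived state '1' for compound eyes, supporting them as a clade.
Most parsimonious ingroup topology: (Species G,(((Species F,Species J),Species Z),Species T)).
Species J and Species Z share a more recent common ancestor with each other than either does with Species T, so Species T is the least closely related of the three.

Species T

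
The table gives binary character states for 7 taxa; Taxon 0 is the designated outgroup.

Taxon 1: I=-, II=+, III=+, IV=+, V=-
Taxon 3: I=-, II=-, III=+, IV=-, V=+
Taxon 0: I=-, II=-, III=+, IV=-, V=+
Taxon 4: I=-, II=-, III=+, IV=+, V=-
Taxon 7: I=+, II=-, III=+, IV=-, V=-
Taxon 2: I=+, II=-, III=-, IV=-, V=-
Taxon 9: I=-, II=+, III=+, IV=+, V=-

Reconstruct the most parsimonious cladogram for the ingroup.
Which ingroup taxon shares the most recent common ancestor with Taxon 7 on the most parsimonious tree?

Character polarity is set by the outgroup: the derived state is whichever differs from the outgroup's state, so for III, V the derived state is '-', and for the remaining characters it is '+'.
I (derived state '+') is shared by Taxon 2 and Taxon 7 — a synapomorphy uniting that clade.
Only Taxon 1 and Taxon 9 show the derived state '+' for II, supporting them as a clade.
III: derived state '-' in Taxon 2 only — an autapomorphy, so it tells us nothing about relationships among taxa.
Only Taxon 1, Taxon 4, and Taxon 9 show the derived state '+' for IV, supporting them as a clade.
V: derived state '-' in Taxon 1, Taxon 2, Taxon 4, Taxon 7, and Taxon 9 only — synapomorphy for {Taxon 1, Taxon 2, Taxon 4, Taxon 7, Taxon 9}.
Most parsimonious ingroup topology: (((Taxon 2,Taxon 7),(Taxon 4,(Taxon 9,Taxon 1))),Taxon 3).
Taxon 7 and Taxon 2 form a cherry on this tree, so they are sister taxa.

Taxon 2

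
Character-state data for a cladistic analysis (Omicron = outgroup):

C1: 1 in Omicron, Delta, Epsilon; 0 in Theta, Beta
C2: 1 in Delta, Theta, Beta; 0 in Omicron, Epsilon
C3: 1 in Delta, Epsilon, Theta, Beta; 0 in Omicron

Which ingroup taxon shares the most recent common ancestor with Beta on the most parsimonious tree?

Character polarity is set by the outgroup: the derived state is whichever differs from the outgroup's state, so for C1 the derived state is '0', and for the remaining characters it is '1'.
C1: derived state '0' in Beta and Theta only — synapomorphy for {Beta, Theta}.
C2 (derived state '1') is shared by Beta, Delta, and Theta — a synapomorphy uniting that clade.
C3 (derived state '1') is shared by all ingroup taxa — unites the whole ingroup.
Most parsimonious ingroup topology: ((Delta,(Theta,Beta)),Epsilon).
Beta and Theta form a cherry on this tree, so they are sister taxa.

Theta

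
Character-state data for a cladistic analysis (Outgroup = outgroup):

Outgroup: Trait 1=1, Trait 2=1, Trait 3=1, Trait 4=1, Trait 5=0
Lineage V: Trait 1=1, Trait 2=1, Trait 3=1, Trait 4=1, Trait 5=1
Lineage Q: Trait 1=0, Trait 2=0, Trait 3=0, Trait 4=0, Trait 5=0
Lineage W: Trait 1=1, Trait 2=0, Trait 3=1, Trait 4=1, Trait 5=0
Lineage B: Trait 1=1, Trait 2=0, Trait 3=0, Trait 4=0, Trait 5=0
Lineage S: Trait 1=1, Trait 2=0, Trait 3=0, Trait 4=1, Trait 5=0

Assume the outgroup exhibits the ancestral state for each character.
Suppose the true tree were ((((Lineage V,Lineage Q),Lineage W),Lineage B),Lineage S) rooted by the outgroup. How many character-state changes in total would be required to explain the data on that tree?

9

Map each character onto ((((Lineage V,Lineage Q),Lineage W),Lineage B),Lineage S) (rooted by Outgroup) and count the minimum state changes it requires (Fitch parsimony):
Trait 1: 1; Trait 2: 2; Trait 3: 3; Trait 4: 2; Trait 5: 1.
Total tree length = 9.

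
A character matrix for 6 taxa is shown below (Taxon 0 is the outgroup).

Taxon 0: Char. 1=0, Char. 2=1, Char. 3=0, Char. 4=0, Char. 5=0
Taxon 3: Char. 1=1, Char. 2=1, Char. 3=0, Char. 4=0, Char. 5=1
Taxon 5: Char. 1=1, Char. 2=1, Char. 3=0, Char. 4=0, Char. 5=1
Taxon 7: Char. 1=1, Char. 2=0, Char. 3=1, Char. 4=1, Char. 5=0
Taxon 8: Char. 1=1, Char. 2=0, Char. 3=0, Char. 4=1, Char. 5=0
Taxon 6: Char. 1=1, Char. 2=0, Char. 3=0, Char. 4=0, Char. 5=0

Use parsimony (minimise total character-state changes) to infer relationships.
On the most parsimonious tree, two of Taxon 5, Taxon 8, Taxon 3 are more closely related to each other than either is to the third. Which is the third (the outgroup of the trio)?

Character polarity is set by the outgroup: the derived state is whichever differs from the outgroup's state, so for Char. 2 the derived state is '0', and for the remaining characters it is '1'.
All ingroup taxa share the derived state '1' for Char. 1; it defines the ingroup but does not resolve relationships within it.
Char. 2 (derived state '0') is shared by Taxon 6, Taxon 7, and Taxon 8 — a synapomorphy uniting that clade.
Char. 3: derived state '1' in Taxon 7 only — an autapomorphy, so it tells us nothing about relationships among taxa.
Char. 4: derived state '1' in Taxon 7 and Taxon 8 only — synapomorphy for {Taxon 7, Taxon 8}.
Only Taxon 3 and Taxon 5 show the derived state '1' for Char. 5, supporting them as a clade.
Most parsimonious ingroup topology: ((Taxon 3,Taxon 5),((Taxon 7,Taxon 8),Taxon 6)).
Taxon 5 and Taxon 3 share a more recent common ancestor with each other than either does with Taxon 8, so Taxon 8 is the least closely related of the three.

Taxon 8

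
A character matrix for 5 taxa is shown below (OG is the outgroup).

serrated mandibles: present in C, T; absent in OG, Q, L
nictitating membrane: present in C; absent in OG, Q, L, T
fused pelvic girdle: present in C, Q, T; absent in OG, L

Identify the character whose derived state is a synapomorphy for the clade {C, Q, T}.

fused pelvic girdle

The outgroup has state 'absent' for every character, so 'present' is the derived state throughout.
serrated mandibles (derived state 'present') is shared by C and T — a synapomorphy uniting that clade.
nictitating membrane: derived state 'present' in C only — an autapomorphy, so it tells us nothing about relationships among taxa.
Only C, Q, and T show the derived state 'present' for fused pelvic girdle, supporting them as a clade.
Most parsimonious ingroup topology: (((C,T),Q),L).
The clade {C, Q, T} is supported by fused pelvic girdle: its derived state 'present' occurs in exactly those taxa and in no other taxon (including the outgroup).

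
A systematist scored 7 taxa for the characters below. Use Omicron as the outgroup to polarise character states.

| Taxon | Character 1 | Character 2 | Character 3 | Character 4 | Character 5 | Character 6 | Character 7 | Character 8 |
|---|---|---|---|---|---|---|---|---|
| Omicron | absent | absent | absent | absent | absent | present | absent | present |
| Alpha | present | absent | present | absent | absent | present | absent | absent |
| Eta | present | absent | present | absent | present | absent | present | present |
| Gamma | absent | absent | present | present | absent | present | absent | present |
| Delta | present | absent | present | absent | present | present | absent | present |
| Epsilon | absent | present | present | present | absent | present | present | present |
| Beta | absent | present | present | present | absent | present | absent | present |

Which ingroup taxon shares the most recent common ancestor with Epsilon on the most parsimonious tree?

Beta

Character polarity is set by the outgroup: the derived state is whichever differs from the outgroup's state, so for Character 6, Character 8 the derived state is 'absent', and for the remaining characters it is 'present'.
Character 1 (derived state 'present') is shared by Alpha, Delta, and Eta — a synapomorphy uniting that clade.
Only Beta and Epsilon show the derived state 'present' for Character 2, supporting them as a clade.
Character 3 (derived state 'present') is shared by all ingroup taxa — unites the whole ingroup.
Only Beta, Epsilon, and Gamma show the derived state 'present' for Character 4, supporting them as a clade.
Only Delta and Eta show the derived state 'present' for Character 5, supporting them as a clade.
Character 6 (derived state 'absent') is unique to Eta (autapomorphy; uninformative for grouping).
Character 7 groups Epsilon and Eta, which is incompatible with the clades supported by the remaining characters; treating it as convergent (homoplasy) costs fewer steps than any alternative tree.
Character 8: derived state 'absent' in Alpha only — an autapomorphy, so it tells us nothing about relationships among taxa.
Most parsimonious ingroup topology: ((Alpha,(Eta,Delta)),(Gamma,(Epsilon,Beta))).
Epsilon and Beta form a cherry on this tree, so they are sister taxa.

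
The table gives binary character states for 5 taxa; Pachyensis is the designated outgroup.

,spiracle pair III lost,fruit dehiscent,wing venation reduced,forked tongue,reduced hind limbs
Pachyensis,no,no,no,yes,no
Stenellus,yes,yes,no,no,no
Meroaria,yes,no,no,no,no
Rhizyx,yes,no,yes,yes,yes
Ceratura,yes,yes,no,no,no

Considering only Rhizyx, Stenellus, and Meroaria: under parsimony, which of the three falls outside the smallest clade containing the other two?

Character polarity is set by the outgroup: the derived state is whichever differs from the outgroup's state, so for forked tongue the derived state is 'no', and for the remaining characters it is 'yes'.
spiracle pair III lost (derived state 'yes') is shared by all ingroup taxa — unites the whole ingroup.
fruit dehiscent: derived state 'yes' in Ceratura and Stenellus only — synapomorphy for {Ceratura, Stenellus}.
wing venation reduced (derived state 'yes') is unique to Rhizyx (autapomorphy; uninformative for grouping).
Only Ceratura, Meroaria, and Stenellus show the derived state 'no' for forked tongue, supporting them as a clade.
reduced hind limbs (derived state 'yes') is unique to Rhizyx (autapomorphy; uninformative for grouping).
Most parsimonious ingroup topology: (((Stenellus,Ceratura),Meroaria),Rhizyx).
Meroaria and Stenellus share a more recent common ancestor with each other than either does with Rhizyx, so Rhizyx is the least closely related of the three.

Rhizyx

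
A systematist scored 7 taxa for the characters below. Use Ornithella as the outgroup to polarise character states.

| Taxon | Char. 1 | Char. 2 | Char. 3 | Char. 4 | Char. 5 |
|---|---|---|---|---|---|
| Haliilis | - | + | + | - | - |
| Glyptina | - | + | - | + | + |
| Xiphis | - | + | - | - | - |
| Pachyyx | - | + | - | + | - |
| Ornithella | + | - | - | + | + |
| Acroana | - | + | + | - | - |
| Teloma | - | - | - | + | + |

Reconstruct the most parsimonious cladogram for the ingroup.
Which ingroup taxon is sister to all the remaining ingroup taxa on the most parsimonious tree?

Teloma

Character polarity is set by the outgroup: the derived state is whichever differs from the outgroup's state, so for Char. 1, Char. 4, Char. 5 the derived state is '-', and for the remaining characters it is '+'.
Char. 1 (derived state '-') is shared by all ingroup taxa — unites the whole ingroup.
Only Acroana, Glyptina, Haliilis, Pachyyx, and Xiphis show the derived state '+' for Char. 2, supporting them as a clade.
Only Acroana and Haliilis show the derived state '+' for Char. 3, supporting them as a clade.
Char. 4: derived state '-' in Acroana, Haliilis, and Xiphis only — synapomorphy for {Acroana, Haliilis, Xiphis}.
Char. 5 (derived state '-') is shared by Acroana, Haliilis, Pachyyx, and Xiphis — a synapomorphy uniting that clade.
Most parsimonious ingroup topology: (((Pachyyx,((Haliilis,Acroana),Xiphis)),Glyptina),Teloma).
Teloma is sister to the clade containing all other ingroup taxa, so it is the earliest-diverging (most basal) ingroup lineage.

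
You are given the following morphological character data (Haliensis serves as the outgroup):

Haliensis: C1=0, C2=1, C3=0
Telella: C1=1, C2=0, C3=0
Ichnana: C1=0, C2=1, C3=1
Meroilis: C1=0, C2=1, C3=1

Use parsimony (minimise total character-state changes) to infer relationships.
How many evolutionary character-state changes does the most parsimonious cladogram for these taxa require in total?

Character polarity is set by the outgroup: the derived state is whichever differs from the outgroup's state, so for C2 the derived state is '0', and for the remaining characters it is '1'.
C1 (derived state '1') is unique to Telella (autapomorphy; uninformative for grouping).
C2 (derived state '0') is unique to Telella (autapomorphy; uninformative for grouping).
C3 (derived state '1') is shared by Ichnana and Meroilis — a synapomorphy uniting that clade.
Most parsimonious ingroup topology: (Telella,(Ichnana,Meroilis)).
Changes per character on this tree: C1: 1; C2: 1; C3: 1.
Total = 3.

3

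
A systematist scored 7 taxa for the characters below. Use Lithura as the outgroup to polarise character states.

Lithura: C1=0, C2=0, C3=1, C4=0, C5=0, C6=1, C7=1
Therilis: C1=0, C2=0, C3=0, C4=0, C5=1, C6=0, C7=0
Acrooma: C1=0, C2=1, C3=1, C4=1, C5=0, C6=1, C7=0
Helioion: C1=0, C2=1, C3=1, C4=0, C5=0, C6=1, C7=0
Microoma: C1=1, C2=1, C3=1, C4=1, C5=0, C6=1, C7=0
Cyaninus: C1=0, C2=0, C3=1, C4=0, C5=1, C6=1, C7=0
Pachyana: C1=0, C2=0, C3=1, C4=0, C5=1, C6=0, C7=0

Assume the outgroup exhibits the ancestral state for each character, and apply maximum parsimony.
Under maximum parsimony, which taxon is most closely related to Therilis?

Character polarity is set by the outgroup: the derived state is whichever differs from the outgroup's state, so for C3, C6, C7 the derived state is '0', and for the remaining characters it is '1'.
C1: derived state '1' in Microoma only — an autapomorphy, so it tells us nothing about relationships among taxa.
Only Acrooma, Helioion, and Microoma show the derived state '1' for C2, supporting them as a clade.
C3: derived state '0' in Therilis only — an autapomorphy, so it tells us nothing about relationships among taxa.
C4 (derived state '1') is shared by Acrooma and Microoma — a synapomorphy uniting that clade.
C5 (derived state '1') is shared by Cyaninus, Pachyana, and Therilis — a synapomorphy uniting that clade.
C6: derived state '0' in Pachyana and Therilis only — synapomorphy for {Pachyana, Therilis}.
C7 (derived state '0') is shared by all ingroup taxa — unites the whole ingroup.
Most parsimonious ingroup topology: (((Therilis,Pachyana),Cyaninus),((Acrooma,Microoma),Helioion)).
Therilis and Pachyana form a cherry on this tree, so they are sister taxa.

Pachyana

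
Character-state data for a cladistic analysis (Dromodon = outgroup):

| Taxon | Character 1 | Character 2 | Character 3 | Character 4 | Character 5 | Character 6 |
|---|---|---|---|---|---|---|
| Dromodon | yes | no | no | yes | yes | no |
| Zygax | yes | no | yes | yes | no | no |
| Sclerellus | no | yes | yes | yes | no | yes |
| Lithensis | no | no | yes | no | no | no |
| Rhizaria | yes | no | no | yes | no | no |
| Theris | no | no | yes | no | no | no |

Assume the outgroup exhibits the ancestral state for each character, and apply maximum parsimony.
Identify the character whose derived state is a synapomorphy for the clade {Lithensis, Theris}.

Character polarity is set by the outgroup: the derived state is whichever differs from the outgroup's state, so for Character 1, Character 4, Character 5 the derived state is 'no', and for the remaining characters it is 'yes'.
Character 1 (derived state 'no') is shared by Lithensis, Sclerellus, and Theris — a synapomorphy uniting that clade.
Character 2: derived state 'yes' in Sclerellus only — an autapomorphy, so it tells us nothing about relationships among taxa.
Character 3 (derived state 'yes') is shared by Lithensis, Sclerellus, Theris, and Zygax — a synapomorphy uniting that clade.
Character 4 (derived state 'no') is shared by Lithensis and Theris — a synapomorphy uniting that clade.
Character 5 (derived state 'no') is shared by all ingroup taxa — unites the whole ingroup.
Character 6 (derived state 'yes') is unique to Sclerellus (autapomorphy; uninformative for grouping).
Most parsimonious ingroup topology: ((Zygax,(Sclerellus,(Lithensis,Theris))),Rhizaria).
The clade {Lithensis, Theris} is supported by Character 4: its derived state 'no' occurs in exactly those taxa and in no other taxon (including the outgroup).

Character 4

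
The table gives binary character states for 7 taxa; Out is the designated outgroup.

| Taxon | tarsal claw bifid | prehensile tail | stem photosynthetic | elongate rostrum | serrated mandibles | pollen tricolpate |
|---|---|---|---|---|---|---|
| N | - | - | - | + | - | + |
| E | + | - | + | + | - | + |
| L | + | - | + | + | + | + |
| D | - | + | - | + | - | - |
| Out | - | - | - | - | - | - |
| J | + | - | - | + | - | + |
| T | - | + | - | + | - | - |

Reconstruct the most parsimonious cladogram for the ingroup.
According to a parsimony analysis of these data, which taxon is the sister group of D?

T

The outgroup has state '-' for every character, so '+' is the derived state throughout.
Only E, J, and L show the derived state '+' for tarsal claw bifid, supporting them as a clade.
prehensile tail: derived state '+' in D and T only — synapomorphy for {D, T}.
stem photosynthetic: derived state '+' in E and L only — synapomorphy for {E, L}.
All ingroup taxa share the derived state '+' for elongate rostrum; it defines the ingroup but does not resolve relationships within it.
serrated mandibles: derived state '+' in L only — an autapomorphy, so it tells us nothing about relationships among taxa.
pollen tricolpate: derived state '+' in E, J, L, and N only — synapomorphy for {E, J, L, N}.
Most parsimonious ingroup topology: (((J,(E,L)),N),(T,D)).
D and T form a cherry on this tree, so they are sister taxa.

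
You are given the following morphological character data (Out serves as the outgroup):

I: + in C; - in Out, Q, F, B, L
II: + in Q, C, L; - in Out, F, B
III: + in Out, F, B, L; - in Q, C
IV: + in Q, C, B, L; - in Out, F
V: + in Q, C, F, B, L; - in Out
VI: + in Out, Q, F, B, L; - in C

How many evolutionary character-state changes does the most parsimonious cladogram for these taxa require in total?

Character polarity is set by the outgroup: the derived state is whichever differs from the outgroup's state, so for III, VI the derived state is '-', and for the remaining characters it is '+'.
I (derived state '+') is unique to C (autapomorphy; uninformative for grouping).
Only C, L, and Q show the derived state '+' for II, supporting them as a clade.
Only C and Q show the derived state '-' for III, supporting them as a clade.
IV: derived state '+' in B, C, L, and Q only — synapomorphy for {B, C, L, Q}.
All ingroup taxa share the derived state '+' for V; it defines the ingroup but does not resolve relationships within it.
VI: derived state '-' in C only — an autapomorphy, so it tells us nothing about relationships among taxa.
Most parsimonious ingroup topology: ((((Q,C),L),B),F).
Changes per character on this tree: I: 1; II: 1; III: 1; IV: 1; V: 1; VI: 1.
Total = 6.

6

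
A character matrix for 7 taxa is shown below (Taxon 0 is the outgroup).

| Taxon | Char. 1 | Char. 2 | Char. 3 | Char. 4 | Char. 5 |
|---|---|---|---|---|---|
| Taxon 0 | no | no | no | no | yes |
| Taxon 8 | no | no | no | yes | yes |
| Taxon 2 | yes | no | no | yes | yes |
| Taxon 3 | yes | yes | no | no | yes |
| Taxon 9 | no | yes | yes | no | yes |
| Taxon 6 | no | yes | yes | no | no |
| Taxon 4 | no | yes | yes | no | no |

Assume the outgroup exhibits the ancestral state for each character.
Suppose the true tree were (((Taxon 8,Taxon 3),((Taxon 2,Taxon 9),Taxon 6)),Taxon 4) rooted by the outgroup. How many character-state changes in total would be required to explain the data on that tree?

Map each character onto (((Taxon 8,Taxon 3),((Taxon 2,Taxon 9),Taxon 6)),Taxon 4) (rooted by Taxon 0) and count the minimum state changes it requires (Fitch parsimony):
Char. 1: 2; Char. 2: 3; Char. 3: 3; Char. 4: 2; Char. 5: 2.
Total tree length = 12.

12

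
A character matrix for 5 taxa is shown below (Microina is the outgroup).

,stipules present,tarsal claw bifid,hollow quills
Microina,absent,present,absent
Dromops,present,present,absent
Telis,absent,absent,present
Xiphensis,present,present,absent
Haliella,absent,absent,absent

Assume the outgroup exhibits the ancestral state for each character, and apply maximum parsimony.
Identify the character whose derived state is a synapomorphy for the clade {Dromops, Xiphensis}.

stipules present

Character polarity is set by the outgroup: the derived state is whichever differs from the outgroup's state, so for tarsal claw bifid the derived state is 'absent', and for the remaining characters it is 'present'.
stipules present (derived state 'present') is shared by Dromops and Xiphensis — a synapomorphy uniting that clade.
tarsal claw bifid: derived state 'absent' in Haliella and Telis only — synapomorphy for {Haliella, Telis}.
hollow quills (derived state 'present') is unique to Telis (autapomorphy; uninformative for grouping).
Most parsimonious ingroup topology: ((Dromops,Xiphensis),(Telis,Haliella)).
The clade {Dromops, Xiphensis} is supported by stipules present: its derived state 'present' occurs in exactly those taxa and in no other taxon (including the outgroup).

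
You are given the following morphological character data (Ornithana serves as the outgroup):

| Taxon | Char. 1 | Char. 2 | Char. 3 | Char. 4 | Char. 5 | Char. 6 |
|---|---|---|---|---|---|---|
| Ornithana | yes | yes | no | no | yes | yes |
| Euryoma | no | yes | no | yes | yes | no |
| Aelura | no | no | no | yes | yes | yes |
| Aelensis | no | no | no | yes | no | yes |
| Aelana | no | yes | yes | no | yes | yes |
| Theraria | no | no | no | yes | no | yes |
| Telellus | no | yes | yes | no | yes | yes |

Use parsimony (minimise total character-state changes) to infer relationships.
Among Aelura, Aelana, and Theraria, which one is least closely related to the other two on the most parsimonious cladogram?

Character polarity is set by the outgroup: the derived state is whichever differs from the outgroup's state, so for Char. 1, Char. 2, Char. 5, Char. 6 the derived state is 'no', and for the remaining characters it is 'yes'.
All ingroup taxa share the derived state 'no' for Char. 1; it defines the ingroup but does not resolve relationships within it.
Only Aelensis, Aelura, and Theraria show the derived state 'no' for Char. 2, supporting them as a clade.
Char. 3 (derived state 'yes') is shared by Aelana and Telellus — a synapomorphy uniting that clade.
Only Aelensis, Aelura, Euryoma, and Theraria show the derived state 'yes' for Char. 4, supporting them as a clade.
Char. 5: derived state 'no' in Aelensis and Theraria only — synapomorphy for {Aelensis, Theraria}.
Char. 6: derived state 'no' in Euryoma only — an autapomorphy, so it tells us nothing about relationships among taxa.
Most parsimonious ingroup topology: ((Euryoma,(Aelura,(Aelensis,Theraria))),(Aelana,Telellus)).
Theraria and Aelura share a more recent common ancestor with each other than either does with Aelana, so Aelana is the least closely related of the three.

Aelana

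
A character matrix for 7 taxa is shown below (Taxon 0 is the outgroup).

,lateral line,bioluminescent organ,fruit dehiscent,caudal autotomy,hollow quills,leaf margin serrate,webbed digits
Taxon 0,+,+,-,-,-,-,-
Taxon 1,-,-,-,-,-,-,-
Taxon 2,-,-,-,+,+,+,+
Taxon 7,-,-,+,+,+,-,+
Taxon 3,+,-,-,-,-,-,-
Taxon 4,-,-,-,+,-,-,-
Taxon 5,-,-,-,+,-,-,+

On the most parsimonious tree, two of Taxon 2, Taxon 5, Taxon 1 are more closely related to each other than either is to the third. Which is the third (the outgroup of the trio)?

Taxon 1

Character polarity is set by the outgroup: the derived state is whichever differs from the outgroup's state, so for lateral line, bioluminescent organ the derived state is '-', and for the remaining characters it is '+'.
lateral line: derived state '-' in Taxon 1, Taxon 2, Taxon 4, Taxon 5, and Taxon 7 only — synapomorphy for {Taxon 1, Taxon 2, Taxon 4, Taxon 5, Taxon 7}.
bioluminescent organ (derived state '-') is shared by all ingroup taxa — unites the whole ingroup.
fruit dehiscent: derived state '+' in Taxon 7 only — an autapomorphy, so it tells us nothing about relationships among taxa.
caudal autotomy (derived state '+') is shared by Taxon 2, Taxon 4, Taxon 5, and Taxon 7 — a synapomorphy uniting that clade.
hollow quills (derived state '+') is shared by Taxon 2 and Taxon 7 — a synapomorphy uniting that clade.
leaf margin serrate (derived state '+') is unique to Taxon 2 (autapomorphy; uninformative for grouping).
webbed digits (derived state '+') is shared by Taxon 2, Taxon 5, and Taxon 7 — a synapomorphy uniting that clade.
Most parsimonious ingroup topology: ((Taxon 1,(((Taxon 2,Taxon 7),Taxon 5),Taxon 4)),Taxon 3).
Taxon 2 and Taxon 5 share a more recent common ancestor with each other than either does with Taxon 1, so Taxon 1 is the least closely related of the three.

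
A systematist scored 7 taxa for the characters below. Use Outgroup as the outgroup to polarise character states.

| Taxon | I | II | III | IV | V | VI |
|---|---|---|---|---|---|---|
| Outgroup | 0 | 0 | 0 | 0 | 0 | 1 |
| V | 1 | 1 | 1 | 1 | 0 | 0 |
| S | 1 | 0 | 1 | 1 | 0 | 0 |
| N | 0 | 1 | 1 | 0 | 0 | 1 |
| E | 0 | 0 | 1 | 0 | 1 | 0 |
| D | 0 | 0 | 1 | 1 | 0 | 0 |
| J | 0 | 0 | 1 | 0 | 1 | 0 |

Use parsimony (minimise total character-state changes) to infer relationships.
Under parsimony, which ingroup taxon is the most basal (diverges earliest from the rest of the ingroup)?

Character polarity is set by the outgroup: the derived state is whichever differs from the outgroup's state, so for VI the derived state is '0', and for the remaining characters it is '1'.
Only S and V show the derived state '1' for I, supporting them as a clade.
II groups N and V, which is incompatible with the clades supported by the remaining characters; treating it as convergent (homoplasy) costs fewer steps than any alternative tree.
All ingroup taxa share the derived state '1' for III; it defines the ingroup but does not resolve relationships within it.
Only D, S, and V show the derived state '1' for IV, supporting them as a clade.
Only E and J show the derived state '1' for V, supporting them as a clade.
Only D, E, J, S, and V show the derived state '0' for VI, supporting them as a clade.
Most parsimonious ingroup topology: ((((V,S),D),(E,J)),N).
N is sister to the clade containing all other ingroup taxa, so it is the earliest-diverging (most basal) ingroup lineage.

N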